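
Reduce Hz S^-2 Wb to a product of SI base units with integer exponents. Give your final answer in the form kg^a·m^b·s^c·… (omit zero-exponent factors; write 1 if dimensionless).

Hz = s⁻¹.
S = kg⁻¹·m⁻²·s³·A².
So S⁻² = kg²·m⁴·s⁻⁶·A⁻⁴.
Wb = kg·m²·s⁻²·A⁻¹.
Combining: Hz·S⁻²·Wb = s⁻¹ · (kg²·m⁴·s⁻⁶·A⁻⁴) · (kg·m²·s⁻²·A⁻¹) = kg³·m⁶·s⁻⁹·A⁻⁵.

kg³·m⁶·s⁻⁹·A⁻⁵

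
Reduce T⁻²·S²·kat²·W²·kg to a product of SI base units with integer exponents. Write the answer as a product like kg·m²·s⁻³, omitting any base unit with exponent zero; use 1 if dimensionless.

kg⁻¹·s²·A⁶·mol²

T = Wb/m² (flux density = flux per area),
    = kg·s⁻²·A⁻¹.
So T⁻² = kg⁻²·s⁴·A².
S = 1/Ω (conductance is reciprocal resistance),
    = kg⁻¹·m⁻²·s³·A².
So S² = kg⁻²·m⁻⁴·s⁶·A⁴.
kat = mol/s = s⁻¹·mol (catalytic activity).
So kat² = s⁻²·mol².
W = J/s (power = energy per time),
    = kg·m²·s⁻³.
So W² = kg²·m⁴·s⁻⁶.
Combining: T⁻²·S²·kat²·W²·kg = (kg⁻²·s⁴·A²) · (kg⁻²·m⁻⁴·s⁶·A⁴) · (s⁻²·mol²) · (kg²·m⁴·s⁻⁶) · kg = kg⁻¹·s²·A⁶·mol².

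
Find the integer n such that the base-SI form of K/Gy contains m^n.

-2

Gy = J/kg (absorbed dose = energy per mass),
    = m²·s⁻².
So Gy⁻¹ = m⁻²·s².
Combining: K·Gy⁻¹ = K · (m⁻²·s²) = m⁻²·s²·K.
The exponent of m is -2.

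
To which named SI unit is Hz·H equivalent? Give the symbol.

Ω

Hz = s⁻¹.
H = kg·m²·s⁻²·A⁻².
Combining: Hz·H = s⁻¹ · (kg·m²·s⁻²·A⁻²) = kg·m²·s⁻³·A⁻².
kg·m²·s⁻³·A⁻² is the base-SI form of the ohm.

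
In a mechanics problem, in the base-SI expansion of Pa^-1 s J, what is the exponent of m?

Pa = N/m² (pressure = force per area),
    = kg·m⁻¹·s⁻².
So Pa⁻¹ = kg⁻¹·m·s².
J = N·m (work = force × distance),
    = kg·m²·s⁻².
Combining: Pa⁻¹·s·J = (kg⁻¹·m·s²) · s · (kg·m²·s⁻²) = m³·s.
The exponent of m is 3.

3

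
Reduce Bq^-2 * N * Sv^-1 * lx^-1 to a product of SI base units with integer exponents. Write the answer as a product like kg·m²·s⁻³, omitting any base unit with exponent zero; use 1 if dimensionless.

Bq = 1/s = s⁻¹ (activity is decays per second).
So Bq⁻² = s².
N = kg·m/s² = kg·m·s⁻² (force = mass × acceleration).
Sv = J/kg (equivalent dose = energy per mass),
    = m²·s⁻².
So Sv⁻¹ = m⁻²·s².
lx = lm/m² (illuminance = luminous flux per area),
    = m⁻²·cd.
So lx⁻¹ = m²·cd⁻¹.
Combining: Bq⁻²·N·Sv⁻¹·lx⁻¹ = s² · (kg·m·s⁻²) · (m⁻²·s²) · (m²·cd⁻¹) = kg·m·s²·cd⁻¹.

kg·m·s²·cd⁻¹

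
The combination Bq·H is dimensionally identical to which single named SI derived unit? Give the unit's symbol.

Bq = 1/s = s⁻¹ (activity is decays per second).
H = Wb/A (inductance = flux per current),
    = kg·m²·s⁻²·A⁻².
Combining: Bq·H = s⁻¹ · (kg·m²·s⁻²·A⁻²) = kg·m²·s⁻³·A⁻².
kg·m²·s⁻³·A⁻² is the base-SI form of the ohm.

Ω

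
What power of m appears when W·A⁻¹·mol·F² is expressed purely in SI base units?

W = kg·m²·s⁻³.
F = kg⁻¹·m⁻²·s⁴·A².
So F² = kg⁻²·m⁻⁴·s⁸·A⁴.
Combining: W·A⁻¹·mol·F² = (kg·m²·s⁻³) · A⁻¹ · mol · (kg⁻²·m⁻⁴·s⁸·A⁴) = kg⁻¹·m⁻²·s⁵·A³·mol.
The exponent of m is -2.

-2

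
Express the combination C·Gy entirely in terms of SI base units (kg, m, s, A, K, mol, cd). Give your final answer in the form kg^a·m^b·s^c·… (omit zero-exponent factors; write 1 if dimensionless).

C = A·s = s·A (charge = current × time).
Gy = J/kg (absorbed dose = energy per mass),
    = m²·s⁻².
Combining: C·Gy = (s·A) · (m²·s⁻²) = m²·s⁻¹·A.

m²·s⁻¹·A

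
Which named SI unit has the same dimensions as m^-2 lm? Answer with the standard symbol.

lx

lm = cd·sr = cd (luminous flux; sr is dimensionless).
Combining: m⁻²·lm = m⁻² · cd = m⁻²·cd.
m⁻²·cd is the base-SI form of the lux.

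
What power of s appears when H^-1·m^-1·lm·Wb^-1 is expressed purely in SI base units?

4

H = kg·m²·s⁻²·A⁻².
So H⁻¹ = kg⁻¹·m⁻²·s²·A².
lm = cd.
Wb = kg·m²·s⁻²·A⁻¹.
So Wb⁻¹ = kg⁻¹·m⁻²·s²·A.
Combining: H⁻¹·m⁻¹·lm·Wb⁻¹ = (kg⁻¹·m⁻²·s²·A²) · m⁻¹ · cd · (kg⁻¹·m⁻²·s²·A) = kg⁻²·m⁻⁵·s⁴·A³·cd.
The exponent of s is 4.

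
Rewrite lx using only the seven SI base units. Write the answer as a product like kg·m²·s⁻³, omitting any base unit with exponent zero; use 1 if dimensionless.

lx = lm/m² (illuminance = luminous flux per area),
    = m⁻²·cd.

m⁻²·cd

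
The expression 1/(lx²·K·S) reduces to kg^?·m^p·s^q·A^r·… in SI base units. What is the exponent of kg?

1

lx = m⁻²·cd.
So lx⁻² = m⁴·cd⁻².
S = kg⁻¹·m⁻²·s³·A².
So S⁻¹ = kg·m²·s⁻³·A⁻².
Combining: lx⁻²·K⁻¹·S⁻¹ = (m⁴·cd⁻²) · K⁻¹ · (kg·m²·s⁻³·A⁻²) = kg·m⁶·s⁻³·A⁻²·K⁻¹·cd⁻².
The exponent of kg is 1.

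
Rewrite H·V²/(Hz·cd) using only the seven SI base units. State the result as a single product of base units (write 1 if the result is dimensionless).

kg³·m⁶·s⁻⁷·A⁻⁴·cd⁻¹

H = Wb/A (inductance = flux per current),
    = kg·m²·s⁻²·A⁻².
Hz = 1/s = s⁻¹ (frequency is cycles per second).
So Hz⁻¹ = s.
V = W/A (potential = power per current),
    = kg·m²·s⁻³·A⁻¹.
So V² = kg²·m⁴·s⁻⁶·A⁻².
Combining: H·Hz⁻¹·V²·cd⁻¹ = (kg·m²·s⁻²·A⁻²) · s · (kg²·m⁴·s⁻⁶·A⁻²) · cd⁻¹ = kg³·m⁶·s⁻⁷·A⁻⁴·cd⁻¹.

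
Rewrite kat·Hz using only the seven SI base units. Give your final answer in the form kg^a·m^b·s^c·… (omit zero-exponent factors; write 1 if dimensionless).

kat = mol/s = s⁻¹·mol (catalytic activity).
Hz = 1/s = s⁻¹ (frequency is cycles per second).
Combining: kat·Hz = (s⁻¹·mol) · s⁻¹ = s⁻²·mol.

s⁻²·mol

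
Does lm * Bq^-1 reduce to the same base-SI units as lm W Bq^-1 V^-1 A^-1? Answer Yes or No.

Left side:
  lm = cd.
  Bq = s⁻¹.
  So Bq⁻¹ = s.
  Combining: lm·Bq⁻¹ = cd · s = s·cd.
Right side:
  lm = cd·sr = cd (luminous flux; sr is dimensionless).
  W = J/s (power = energy per time),
      = kg·m²·s⁻³.
  Bq = 1/s = s⁻¹ (activity is decays per second).
  So Bq⁻¹ = s.
  V = W/A (potential = power per current),
      = kg·m²·s⁻³·A⁻¹.
  So V⁻¹ = kg⁻¹·m⁻²·s³·A.
  Combining: lm·W·Bq⁻¹·V⁻¹·A⁻¹ = cd · (kg·m²·s⁻³) · s · (kg⁻¹·m⁻²·s³·A) · A⁻¹ = s·cd.
Both reduce to s·cd.

Yes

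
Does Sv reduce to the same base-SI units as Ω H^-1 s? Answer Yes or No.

Left side:
  Sv = m²·s⁻².
Right side:
  Ω = V/A (resistance = voltage per current),
      = kg·m²·s⁻³·A⁻².
  H = Wb/A (inductance = flux per current),
      = kg·m²·s⁻²·A⁻².
  So H⁻¹ = kg⁻¹·m⁻²·s²·A².
  Combining: Ω·H⁻¹·s = (kg·m²·s⁻³·A⁻²) · (kg⁻¹·m⁻²·s²·A²) · s = 1.
Left is m²·s⁻²; right is 1 — different.

No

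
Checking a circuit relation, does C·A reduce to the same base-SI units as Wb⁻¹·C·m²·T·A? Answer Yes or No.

Left side:
  C = s·A.
  Combining: C·A = (s·A) · A = s·A².
Right side:
  Wb = kg·m²·s⁻²·A⁻¹.
  So Wb⁻¹ = kg⁻¹·m⁻²·s²·A.
  C = s·A.
  T = kg·s⁻²·A⁻¹.
  Combining: Wb⁻¹·C·m²·T·A = (kg⁻¹·m⁻²·s²·A) · (s·A) · m² · (kg·s⁻²·A⁻¹) · A = s·A².
Both reduce to s·A².

Yes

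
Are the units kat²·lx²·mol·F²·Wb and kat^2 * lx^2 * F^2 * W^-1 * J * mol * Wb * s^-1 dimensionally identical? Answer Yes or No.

Yes

Left side:
  kat = mol/s = s⁻¹·mol (catalytic activity).
  So kat² = s⁻²·mol².
  lx = lm/m² (illuminance = luminous flux per area),
      = m⁻²·cd.
  So lx² = m⁻⁴·cd².
  F = C/V (capacitance = charge per voltage),
      = A·s/(kg·m²·s⁻³·A⁻¹) (substituting C and V),
      = kg⁻¹·m⁻²·s⁴·A².
  So F² = kg⁻²·m⁻⁴·s⁸·A⁴.
  Wb = V·s (flux: a volt is a weber per second),
      = kg·m²·s⁻²·A⁻¹.
  Combining: kat²·lx²·mol·F²·Wb = (s⁻²·mol²) · (m⁻⁴·cd²) · mol · (kg⁻²·m⁻⁴·s⁸·A⁴) · (kg·m²·s⁻²·A⁻¹) = kg⁻¹·m⁻⁶·s⁴·A³·mol³·cd².
Right side:
  kat = mol/s = s⁻¹·mol (catalytic activity).
  So kat² = s⁻²·mol².
  lx = lm/m² (illuminance = luminous flux per area),
      = m⁻²·cd.
  So lx² = m⁻⁴·cd².
  F = C/V (capacitance = charge per voltage),
      = A·s/(kg·m²·s⁻³·A⁻¹) (substituting C and V),
      = kg⁻¹·m⁻²·s⁴·A².
  So F² = kg⁻²·m⁻⁴·s⁸·A⁴.
  W = J/s (power = energy per time),
      = kg·m²·s⁻³.
  So W⁻¹ = kg⁻¹·m⁻²·s³.
  J = N·m (work = force × distance),
      = kg·m²·s⁻².
  Wb = V·s (flux: a volt is a weber per second),
      = kg·m²·s⁻²·A⁻¹.
  Combining: kat²·lx²·F²·W⁻¹·J·mol·Wb·s⁻¹ = (s⁻²·mol²) · (m⁻⁴·cd²) · (kg⁻²·m⁻⁴·s⁸·A⁴) · (kg⁻¹·m⁻²·s³) · (kg·m²·s⁻²) · mol · (kg·m²·s⁻²·A⁻¹) · s⁻¹ = kg⁻¹·m⁻⁶·s⁴·A³·mol³·cd².
Both reduce to kg⁻¹·m⁻⁶·s⁴·A³·mol³·cd².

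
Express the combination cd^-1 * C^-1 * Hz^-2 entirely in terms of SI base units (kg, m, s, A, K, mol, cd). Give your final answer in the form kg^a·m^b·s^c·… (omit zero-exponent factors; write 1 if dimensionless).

C = A·s = s·A (charge = current × time).
So C⁻¹ = s⁻¹·A⁻¹.
Hz = 1/s = s⁻¹ (frequency is cycles per second).
So Hz⁻² = s².
Combining: cd⁻¹·C⁻¹·Hz⁻² = cd⁻¹ · (s⁻¹·A⁻¹) · s² = s·A⁻¹·cd⁻¹.

s·A⁻¹·cd⁻¹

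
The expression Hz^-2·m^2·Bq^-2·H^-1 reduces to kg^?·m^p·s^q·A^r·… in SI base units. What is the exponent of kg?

-1

Hz = s⁻¹.
So Hz⁻² = s².
Bq = s⁻¹.
So Bq⁻² = s².
H = kg·m²·s⁻²·A⁻².
So H⁻¹ = kg⁻¹·m⁻²·s²·A².
Combining: Hz⁻²·m²·Bq⁻²·H⁻¹ = s² · m² · s² · (kg⁻¹·m⁻²·s²·A²) = kg⁻¹·s⁶·A².
The exponent of kg is -1.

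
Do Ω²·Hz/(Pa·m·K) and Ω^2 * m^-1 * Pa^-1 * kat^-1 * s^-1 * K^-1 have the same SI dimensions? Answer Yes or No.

Left side:
  Pa = N/m² (pressure = force per area),
      = kg·m⁻¹·s⁻².
  So Pa⁻¹ = kg⁻¹·m·s².
  Ω = V/A (resistance = voltage per current),
      = kg·m²·s⁻³·A⁻².
  So Ω² = kg²·m⁴·s⁻⁶·A⁻⁴.
  Hz = 1/s = s⁻¹ (frequency is cycles per second).
  Combining: Pa⁻¹·m⁻¹·Ω²·Hz·K⁻¹ = (kg⁻¹·m·s²) · m⁻¹ · (kg²·m⁴·s⁻⁶·A⁻⁴) · s⁻¹ · K⁻¹ = kg·m⁴·s⁻⁵·A⁻⁴·K⁻¹.
Right side:
  Ω = V/A (resistance = voltage per current),
      = kg·m²·s⁻³·A⁻².
  So Ω² = kg²·m⁴·s⁻⁶·A⁻⁴.
  Pa = N/m² (pressure = force per area),
      = kg·m⁻¹·s⁻².
  So Pa⁻¹ = kg⁻¹·m·s².
  kat = mol/s = s⁻¹·mol (catalytic activity).
  So kat⁻¹ = s·mol⁻¹.
  Combining: Ω²·m⁻¹·Pa⁻¹·kat⁻¹·s⁻¹·K⁻¹ = (kg²·m⁴·s⁻⁶·A⁻⁴) · m⁻¹ · (kg⁻¹·m·s²) · (s·mol⁻¹) · s⁻¹ · K⁻¹ = kg·m⁴·s⁻⁴·A⁻⁴·K⁻¹·mol⁻¹.
Left is kg·m⁴·s⁻⁵·A⁻⁴·K⁻¹; right is kg·m⁴·s⁻⁴·A⁻⁴·K⁻¹·mol⁻¹ — different.

No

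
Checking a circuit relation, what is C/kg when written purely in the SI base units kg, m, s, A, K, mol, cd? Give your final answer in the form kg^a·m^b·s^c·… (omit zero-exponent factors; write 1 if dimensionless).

C = A·s = s·A (charge = current × time).
Combining: C·kg⁻¹ = (s·A) · kg⁻¹ = kg⁻¹·s·A.

kg⁻¹·s·A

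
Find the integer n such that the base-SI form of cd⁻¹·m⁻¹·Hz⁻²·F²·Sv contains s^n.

Hz = s⁻¹.
So Hz⁻² = s².
F = kg⁻¹·m⁻²·s⁴·A².
So F² = kg⁻²·m⁻⁴·s⁸·A⁴.
Sv = m²·s⁻².
Combining: cd⁻¹·m⁻¹·Hz⁻²·F²·Sv = cd⁻¹ · m⁻¹ · s² · (kg⁻²·m⁻⁴·s⁸·A⁴) · (m²·s⁻²) = kg⁻²·m⁻³·s⁸·A⁴·cd⁻¹.
The exponent of s is 8.

8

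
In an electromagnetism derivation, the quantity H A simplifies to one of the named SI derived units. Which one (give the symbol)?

H = Wb/A (inductance = flux per current),
    = kg·m²·s⁻²·A⁻².
Combining: H·A = (kg·m²·s⁻²·A⁻²) · A = kg·m²·s⁻²·A⁻¹.
kg·m²·s⁻²·A⁻¹ is the base-SI form of the weber.

Wb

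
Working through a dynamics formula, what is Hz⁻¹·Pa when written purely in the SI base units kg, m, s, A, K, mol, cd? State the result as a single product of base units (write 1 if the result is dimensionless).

Hz = 1/s = s⁻¹ (frequency is cycles per second).
So Hz⁻¹ = s.
Pa = N/m² (pressure = force per area),
    = kg·m⁻¹·s⁻².
Combining: Hz⁻¹·Pa = s · (kg·m⁻¹·s⁻²) = kg·m⁻¹·s⁻¹.

kg·m⁻¹·s⁻¹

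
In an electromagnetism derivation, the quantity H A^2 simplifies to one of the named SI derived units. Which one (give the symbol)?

H = kg·m²·s⁻²·A⁻².
Combining: H·A² = (kg·m²·s⁻²·A⁻²) · A² = kg·m²·s⁻².
kg·m²·s⁻² is the base-SI form of the joule.

J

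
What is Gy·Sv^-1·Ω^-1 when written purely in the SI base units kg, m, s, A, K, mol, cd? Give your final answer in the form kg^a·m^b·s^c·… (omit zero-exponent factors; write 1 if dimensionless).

Gy = J/kg (absorbed dose = energy per mass),
    = m²·s⁻².
Sv = J/kg (equivalent dose = energy per mass),
    = m²·s⁻².
So Sv⁻¹ = m⁻²·s².
Ω = V/A (resistance = voltage per current),
    = kg·m²·s⁻³·A⁻².
So Ω⁻¹ = kg⁻¹·m⁻²·s³·A².
Combining: Gy·Sv⁻¹·Ω⁻¹ = (m²·s⁻²) · (m⁻²·s²) · (kg⁻¹·m⁻²·s³·A²) = kg⁻¹·m⁻²·s³·A².

kg⁻¹·m⁻²·s³·A²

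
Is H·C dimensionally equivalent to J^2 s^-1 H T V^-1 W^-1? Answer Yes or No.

No

Left side:
  H = Wb/A (inductance = flux per current),
      = kg·m²·s⁻²·A⁻².
  C = A·s = s·A (charge = current × time).
  Combining: H·C = (kg·m²·s⁻²·A⁻²) · (s·A) = kg·m²·s⁻¹·A⁻¹.
Right side:
  J = kg·m²·s⁻².
  So J² = kg²·m⁴·s⁻⁴.
  H = kg·m²·s⁻²·A⁻².
  T = kg·s⁻²·A⁻¹.
  V = kg·m²·s⁻³·A⁻¹.
  So V⁻¹ = kg⁻¹·m⁻²·s³·A.
  W = kg·m²·s⁻³.
  So W⁻¹ = kg⁻¹·m⁻²·s³.
  Combining: J²·s⁻¹·H·T·V⁻¹·W⁻¹ = (kg²·m⁴·s⁻⁴) · s⁻¹ · (kg·m²·s⁻²·A⁻²) · (kg·s⁻²·A⁻¹) · (kg⁻¹·m⁻²·s³·A) · (kg⁻¹·m⁻²·s³) = kg²·m²·s⁻³·A⁻².
Left is kg·m²·s⁻¹·A⁻¹; right is kg²·m²·s⁻³·A⁻² — different.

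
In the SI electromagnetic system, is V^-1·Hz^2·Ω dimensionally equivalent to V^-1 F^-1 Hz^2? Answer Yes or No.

No

Left side:
  V = W/A (potential = power per current),
      = kg·m²·s⁻³·A⁻¹.
  So V⁻¹ = kg⁻¹·m⁻²·s³·A.
  Hz = 1/s = s⁻¹ (frequency is cycles per second).
  So Hz² = s⁻².
  Ω = V/A (resistance = voltage per current),
      = kg·m²·s⁻³·A⁻².
  Combining: V⁻¹·Hz²·Ω = (kg⁻¹·m⁻²·s³·A) · s⁻² · (kg·m²·s⁻³·A⁻²) = s⁻²·A⁻¹.
Right side:
  V = W/A (potential = power per current),
      = kg·m²·s⁻³·A⁻¹.
  So V⁻¹ = kg⁻¹·m⁻²·s³·A.
  F = C/V (capacitance = charge per voltage),
      = A·s/(kg·m²·s⁻³·A⁻¹) (substituting C and V),
      = kg⁻¹·m⁻²·s⁴·A².
  So F⁻¹ = kg·m²·s⁻⁴·A⁻².
  Hz = 1/s = s⁻¹ (frequency is cycles per second).
  So Hz² = s⁻².
  Combining: V⁻¹·F⁻¹·Hz² = (kg⁻¹·m⁻²·s³·A) · (kg·m²·s⁻⁴·A⁻²) · s⁻² = s⁻³·A⁻¹.
Left is s⁻²·A⁻¹; right is s⁻³·A⁻¹ — different.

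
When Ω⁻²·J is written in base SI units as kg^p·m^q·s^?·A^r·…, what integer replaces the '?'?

4

Ω = V/A (resistance = voltage per current),
    = kg·m²·s⁻³·A⁻².
So Ω⁻² = kg⁻²·m⁻⁴·s⁶·A⁴.
J = N·m (work = force × distance),
    = kg·m²·s⁻².
Combining: Ω⁻²·J = (kg⁻²·m⁻⁴·s⁶·A⁴) · (kg·m²·s⁻²) = kg⁻¹·m⁻²·s⁴·A⁴.
The exponent of s is 4.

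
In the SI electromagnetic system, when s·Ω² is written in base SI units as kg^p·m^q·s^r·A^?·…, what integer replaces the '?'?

-4

Ω = V/A (resistance = voltage per current),
    = kg·m²·s⁻³·A⁻².
So Ω² = kg²·m⁴·s⁻⁶·A⁻⁴.
Combining: s·Ω² = s · (kg²·m⁴·s⁻⁶·A⁻⁴) = kg²·m⁴·s⁻⁵·A⁻⁴.
The exponent of A is -4.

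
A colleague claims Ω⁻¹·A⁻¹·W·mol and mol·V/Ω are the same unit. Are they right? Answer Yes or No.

Yes

Left side:
  Ω = kg·m²·s⁻³·A⁻².
  So Ω⁻¹ = kg⁻¹·m⁻²·s³·A².
  W = kg·m²·s⁻³.
  Combining: Ω⁻¹·A⁻¹·W·mol = (kg⁻¹·m⁻²·s³·A²) · A⁻¹ · (kg·m²·s⁻³) · mol = A·mol.
Right side:
  V = kg·m²·s⁻³·A⁻¹.
  Ω = kg·m²·s⁻³·A⁻².
  So Ω⁻¹ = kg⁻¹·m⁻²·s³·A².
  Combining: mol·V·Ω⁻¹ = mol · (kg·m²·s⁻³·A⁻¹) · (kg⁻¹·m⁻²·s³·A²) = A·mol.
Both reduce to A·mol.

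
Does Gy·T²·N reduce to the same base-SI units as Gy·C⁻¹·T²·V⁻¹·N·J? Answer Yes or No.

Yes

Left side:
  Gy = J/kg (absorbed dose = energy per mass),
      = m²·s⁻².
  T = Wb/m² (flux density = flux per area),
      = kg·s⁻²·A⁻¹.
  So T² = kg²·s⁻⁴·A⁻².
  N = kg·m/s² = kg·m·s⁻² (force = mass × acceleration).
  Combining: Gy·T²·N = (m²·s⁻²) · (kg²·s⁻⁴·A⁻²) · (kg·m·s⁻²) = kg³·m³·s⁻⁸·A⁻².
Right side:
  Gy = m²·s⁻².
  C = s·A.
  So C⁻¹ = s⁻¹·A⁻¹.
  T = kg·s⁻²·A⁻¹.
  So T² = kg²·s⁻⁴·A⁻².
  V = kg·m²·s⁻³·A⁻¹.
  So V⁻¹ = kg⁻¹·m⁻²·s³·A.
  N = kg·m·s⁻².
  J = kg·m²·s⁻².
  Combining: Gy·C⁻¹·T²·V⁻¹·N·J = (m²·s⁻²) · (s⁻¹·A⁻¹) · (kg²·s⁻⁴·A⁻²) · (kg⁻¹·m⁻²·s³·A) · (kg·m·s⁻²) · (kg·m²·s⁻²) = kg³·m³·s⁻⁸·A⁻².
Both reduce to kg³·m³·s⁻⁸·A⁻².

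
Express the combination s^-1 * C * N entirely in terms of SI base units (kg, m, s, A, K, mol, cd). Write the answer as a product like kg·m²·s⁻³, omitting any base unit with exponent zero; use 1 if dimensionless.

kg·m·s⁻²·A

C = A·s = s·A (charge = current × time).
N = kg·m/s² = kg·m·s⁻² (force = mass × acceleration).
Combining: s⁻¹·C·N = s⁻¹ · (s·A) · (kg·m·s⁻²) = kg·m·s⁻²·A.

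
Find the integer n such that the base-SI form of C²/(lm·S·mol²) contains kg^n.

1

lm = cd.
So lm⁻¹ = cd⁻¹.
S = kg⁻¹·m⁻²·s³·A².
So S⁻¹ = kg·m²·s⁻³·A⁻².
C = s·A.
So C² = s²·A².
Combining: lm⁻¹·S⁻¹·C²·mol⁻² = cd⁻¹ · (kg·m²·s⁻³·A⁻²) · (s²·A²) · mol⁻² = kg·m²·s⁻¹·mol⁻²·cd⁻¹.
The exponent of kg is 1.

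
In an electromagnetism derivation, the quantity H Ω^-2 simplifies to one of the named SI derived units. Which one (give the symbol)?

F

H = kg·m²·s⁻²·A⁻².
Ω = kg·m²·s⁻³·A⁻².
So Ω⁻² = kg⁻²·m⁻⁴·s⁶·A⁴.
Combining: H·Ω⁻² = (kg·m²·s⁻²·A⁻²) · (kg⁻²·m⁻⁴·s⁶·A⁴) = kg⁻¹·m⁻²·s⁴·A².
kg⁻¹·m⁻²·s⁴·A² is the base-SI form of the farad.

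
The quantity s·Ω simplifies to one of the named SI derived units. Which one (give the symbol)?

H

Ω = V/A (resistance = voltage per current),
    = kg·m²·s⁻³·A⁻².
Combining: s·Ω = s · (kg·m²·s⁻³·A⁻²) = kg·m²·s⁻²·A⁻².
kg·m²·s⁻²·A⁻² is the base-SI form of the henry.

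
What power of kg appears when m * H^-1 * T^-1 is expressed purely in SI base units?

-2

H = kg·m²·s⁻²·A⁻².
So H⁻¹ = kg⁻¹·m⁻²·s²·A².
T = kg·s⁻²·A⁻¹.
So T⁻¹ = kg⁻¹·s²·A.
Combining: m·H⁻¹·T⁻¹ = m · (kg⁻¹·m⁻²·s²·A²) · (kg⁻¹·s²·A) = kg⁻²·m⁻¹·s⁴·A³.
The exponent of kg is -2.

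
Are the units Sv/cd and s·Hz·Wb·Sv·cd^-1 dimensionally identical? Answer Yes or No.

Left side:
  Sv = J/kg (equivalent dose = energy per mass),
      = m²·s⁻².
  Combining: cd⁻¹·Sv = cd⁻¹ · (m²·s⁻²) = m²·s⁻²·cd⁻¹.
Right side:
  Hz = s⁻¹.
  Wb = kg·m²·s⁻²·A⁻¹.
  Sv = m²·s⁻².
  Combining: s·Hz·Wb·Sv·cd⁻¹ = s · s⁻¹ · (kg·m²·s⁻²·A⁻¹) · (m²·s⁻²) · cd⁻¹ = kg·m⁴·s⁻⁴·A⁻¹·cd⁻¹.
Left is m²·s⁻²·cd⁻¹; right is kg·m⁴·s⁻⁴·A⁻¹·cd⁻¹ — different.

No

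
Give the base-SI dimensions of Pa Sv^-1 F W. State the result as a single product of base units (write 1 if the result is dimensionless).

Pa = N/m² (pressure = force per area),
    = kg·m⁻¹·s⁻².
Sv = J/kg (equivalent dose = energy per mass),
    = m²·s⁻².
So Sv⁻¹ = m⁻²·s².
F = C/V (capacitance = charge per voltage),
    = A·s/(kg·m²·s⁻³·A⁻¹) (substituting C and V),
    = kg⁻¹·m⁻²·s⁴·A².
W = J/s (power = energy per time),
    = kg·m²·s⁻³.
Combining: Pa·Sv⁻¹·F·W = (kg·m⁻¹·s⁻²) · (m⁻²·s²) · (kg⁻¹·m⁻²·s⁴·A²) · (kg·m²·s⁻³) = kg·m⁻³·s·A².

kg·m⁻³·s·A²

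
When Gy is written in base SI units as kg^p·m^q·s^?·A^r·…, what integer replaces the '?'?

-2

Gy = m²·s⁻².
The exponent of s is -2.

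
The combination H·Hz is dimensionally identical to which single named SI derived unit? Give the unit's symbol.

Ω

H = Wb/A (inductance = flux per current),
    = kg·m²·s⁻²·A⁻².
Hz = 1/s = s⁻¹ (frequency is cycles per second).
Combining: H·Hz = (kg·m²·s⁻²·A⁻²) · s⁻¹ = kg·m²·s⁻³·A⁻².
kg·m²·s⁻³·A⁻² is the base-SI form of the ohm.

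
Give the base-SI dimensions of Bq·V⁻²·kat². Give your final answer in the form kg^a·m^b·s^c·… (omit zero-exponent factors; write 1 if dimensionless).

Bq = s⁻¹.
V = kg·m²·s⁻³·A⁻¹.
So V⁻² = kg⁻²·m⁻⁴·s⁶·A².
kat = s⁻¹·mol.
So kat² = s⁻²·mol².
Combining: Bq·V⁻²·kat² = s⁻¹ · (kg⁻²·m⁻⁴·s⁶·A²) · (s⁻²·mol²) = kg⁻²·m⁻⁴·s³·A²·mol².

kg⁻²·m⁻⁴·s³·A²·mol²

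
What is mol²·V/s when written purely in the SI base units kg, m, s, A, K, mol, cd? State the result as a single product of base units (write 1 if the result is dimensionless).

kg·m²·s⁻⁴·A⁻¹·mol²

V = kg·m²·s⁻³·A⁻¹.
Combining: mol²·V·s⁻¹ = mol² · (kg·m²·s⁻³·A⁻¹) · s⁻¹ = kg·m²·s⁻⁴·A⁻¹·mol².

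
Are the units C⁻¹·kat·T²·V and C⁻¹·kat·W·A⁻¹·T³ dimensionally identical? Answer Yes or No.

No

Left side:
  C = A·s = s·A (charge = current × time).
  So C⁻¹ = s⁻¹·A⁻¹.
  kat = mol/s = s⁻¹·mol (catalytic activity).
  T = Wb/m² (flux density = flux per area),
      = kg·s⁻²·A⁻¹.
  So T² = kg²·s⁻⁴·A⁻².
  V = W/A (potential = power per current),
      = kg·m²·s⁻³·A⁻¹.
  Combining: C⁻¹·kat·T²·V = (s⁻¹·A⁻¹) · (s⁻¹·mol) · (kg²·s⁻⁴·A⁻²) · (kg·m²·s⁻³·A⁻¹) = kg³·m²·s⁻⁹·A⁻⁴·mol.
Right side:
  C = s·A.
  So C⁻¹ = s⁻¹·A⁻¹.
  kat = s⁻¹·mol.
  W = kg·m²·s⁻³.
  T = kg·s⁻²·A⁻¹.
  So T³ = kg³·s⁻⁶·A⁻³.
  Combining: C⁻¹·kat·W·A⁻¹·T³ = (s⁻¹·A⁻¹) · (s⁻¹·mol) · (kg·m²·s⁻³) · A⁻¹ · (kg³·s⁻⁶·A⁻³) = kg⁴·m²·s⁻¹¹·A⁻⁵·mol.
Left is kg³·m²·s⁻⁹·A⁻⁴·mol; right is kg⁴·m²·s⁻¹¹·A⁻⁵·mol — different.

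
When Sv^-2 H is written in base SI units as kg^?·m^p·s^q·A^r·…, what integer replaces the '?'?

1

Sv = m²·s⁻².
So Sv⁻² = m⁻⁴·s⁴.
H = kg·m²·s⁻²·A⁻².
Combining: Sv⁻²·H = (m⁻⁴·s⁴) · (kg·m²·s⁻²·A⁻²) = kg·m⁻²·s²·A⁻².
The exponent of kg is 1.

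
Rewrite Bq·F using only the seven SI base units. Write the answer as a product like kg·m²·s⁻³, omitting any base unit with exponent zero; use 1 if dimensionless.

Bq = s⁻¹.
F = kg⁻¹·m⁻²·s⁴·A².
Combining: Bq·F = s⁻¹ · (kg⁻¹·m⁻²·s⁴·A²) = kg⁻¹·m⁻²·s³·A².

kg⁻¹·m⁻²·s³·A²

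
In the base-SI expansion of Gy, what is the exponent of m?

Gy = m²·s⁻².
The exponent of m is 2.

2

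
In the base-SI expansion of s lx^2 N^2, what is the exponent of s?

-3

lx = m⁻²·cd.
So lx² = m⁻⁴·cd².
N = kg·m·s⁻².
So N² = kg²·m²·s⁻⁴.
Combining: s·lx²·N² = s · (m⁻⁴·cd²) · (kg²·m²·s⁻⁴) = kg²·m⁻²·s⁻³·cd².
The exponent of s is -3.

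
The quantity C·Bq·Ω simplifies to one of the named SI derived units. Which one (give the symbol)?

V

C = A·s = s·A (charge = current × time).
Bq = 1/s = s⁻¹ (activity is decays per second).
Ω = V/A (resistance = voltage per current),
    = kg·m²·s⁻³·A⁻².
Combining: C·Bq·Ω = (s·A) · s⁻¹ · (kg·m²·s⁻³·A⁻²) = kg·m²·s⁻³·A⁻¹.
kg·m²·s⁻³·A⁻¹ is the base-SI form of the volt.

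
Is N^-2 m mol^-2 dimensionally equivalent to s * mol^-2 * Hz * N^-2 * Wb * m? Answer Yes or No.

Left side:
  N = kg·m·s⁻².
  So N⁻² = kg⁻²·m⁻²·s⁴.
  Combining: N⁻²·m·mol⁻² = (kg⁻²·m⁻²·s⁴) · m · mol⁻² = kg⁻²·m⁻¹·s⁴·mol⁻².
Right side:
  Hz = 1/s = s⁻¹ (frequency is cycles per second).
  N = kg·m/s² = kg·m·s⁻² (force = mass × acceleration).
  So N⁻² = kg⁻²·m⁻²·s⁴.
  Wb = V·s (flux: a volt is a weber per second),
      = kg·m²·s⁻²·A⁻¹.
  Combining: s·mol⁻²·Hz·N⁻²·Wb·m = s · mol⁻² · s⁻¹ · (kg⁻²·m⁻²·s⁴) · (kg·m²·s⁻²·A⁻¹) · m = kg⁻¹·m·s²·A⁻¹·mol⁻².
Left is kg⁻²·m⁻¹·s⁴·mol⁻²; right is kg⁻¹·m·s²·A⁻¹·mol⁻² — different.

No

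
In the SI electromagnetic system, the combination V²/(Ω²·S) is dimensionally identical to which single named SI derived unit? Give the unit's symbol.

W

Ω = kg·m²·s⁻³·A⁻².
So Ω⁻² = kg⁻²·m⁻⁴·s⁶·A⁴.
V = kg·m²·s⁻³·A⁻¹.
So V² = kg²·m⁴·s⁻⁶·A⁻².
S = kg⁻¹·m⁻²·s³·A².
So S⁻¹ = kg·m²·s⁻³·A⁻².
Combining: Ω⁻²·V²·S⁻¹ = (kg⁻²·m⁻⁴·s⁶·A⁴) · (kg²·m⁴·s⁻⁶·A⁻²) · (kg·m²·s⁻³·A⁻²) = kg·m²·s⁻³.
kg·m²·s⁻³ is the base-SI form of the watt.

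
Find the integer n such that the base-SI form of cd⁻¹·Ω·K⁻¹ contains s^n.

Ω = kg·m²·s⁻³·A⁻².
Combining: cd⁻¹·Ω·K⁻¹ = cd⁻¹ · (kg·m²·s⁻³·A⁻²) · K⁻¹ = kg·m²·s⁻³·A⁻²·K⁻¹·cd⁻¹.
The exponent of s is -3.

-3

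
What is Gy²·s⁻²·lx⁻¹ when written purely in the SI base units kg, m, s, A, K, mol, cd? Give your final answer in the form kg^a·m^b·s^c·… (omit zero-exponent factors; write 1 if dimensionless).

Gy = J/kg (absorbed dose = energy per mass),
    = m²·s⁻².
So Gy² = m⁴·s⁻⁴.
lx = lm/m² (illuminance = luminous flux per area),
    = m⁻²·cd.
So lx⁻¹ = m²·cd⁻¹.
Combining: Gy²·s⁻²·lx⁻¹ = (m⁴·s⁻⁴) · s⁻² · (m²·cd⁻¹) = m⁶·s⁻⁶·cd⁻¹.

m⁶·s⁻⁶·cd⁻¹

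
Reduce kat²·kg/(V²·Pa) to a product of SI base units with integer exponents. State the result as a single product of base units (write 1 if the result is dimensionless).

kat = mol/s = s⁻¹·mol (catalytic activity).
So kat² = s⁻²·mol².
V = W/A (potential = power per current),
    = kg·m²·s⁻³·A⁻¹.
So V⁻² = kg⁻²·m⁻⁴·s⁶·A².
Pa = N/m² (pressure = force per area),
    = kg·m⁻¹·s⁻².
So Pa⁻¹ = kg⁻¹·m·s².
Combining: kat²·V⁻²·Pa⁻¹·kg = (s⁻²·mol²) · (kg⁻²·m⁻⁴·s⁶·A²) · (kg⁻¹·m·s²) · kg = kg⁻²·m⁻³·s⁶·A²·mol².

kg⁻²·m⁻³·s⁶·A²·mol²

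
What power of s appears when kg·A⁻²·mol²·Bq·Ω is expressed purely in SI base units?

-4

Bq = 1/s = s⁻¹ (activity is decays per second).
Ω = V/A (resistance = voltage per current),
    = kg·m²·s⁻³·A⁻².
Combining: kg·A⁻²·mol²·Bq·Ω = kg · A⁻² · mol² · s⁻¹ · (kg·m²·s⁻³·A⁻²) = kg²·m²·s⁻⁴·A⁻⁴·mol².
The exponent of s is -4.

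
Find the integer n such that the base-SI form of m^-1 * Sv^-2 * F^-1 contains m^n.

-3

Sv = J/kg (equivalent dose = energy per mass),
    = m²·s⁻².
So Sv⁻² = m⁻⁴·s⁴.
F = C/V (capacitance = charge per voltage),
    = A·s/(kg·m²·s⁻³·A⁻¹) (substituting C and V),
    = kg⁻¹·m⁻²·s⁴·A².
So F⁻¹ = kg·m²·s⁻⁴·A⁻².
Combining: m⁻¹·Sv⁻²·F⁻¹ = m⁻¹ · (m⁻⁴·s⁴) · (kg·m²·s⁻⁴·A⁻²) = kg·m⁻³·A⁻².
The exponent of m is -3.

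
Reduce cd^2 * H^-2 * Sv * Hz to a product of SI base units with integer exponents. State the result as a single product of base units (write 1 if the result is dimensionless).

H = Wb/A (inductance = flux per current),
    = kg·m²·s⁻²·A⁻².
So H⁻² = kg⁻²·m⁻⁴·s⁴·A⁴.
Sv = J/kg (equivalent dose = energy per mass),
    = m²·s⁻².
Hz = 1/s = s⁻¹ (frequency is cycles per second).
Combining: cd²·H⁻²·Sv·Hz = cd² · (kg⁻²·m⁻⁴·s⁴·A⁴) · (m²·s⁻²) · s⁻¹ = kg⁻²·m⁻²·s·A⁴·cd².

kg⁻²·m⁻²·s·A⁴·cd²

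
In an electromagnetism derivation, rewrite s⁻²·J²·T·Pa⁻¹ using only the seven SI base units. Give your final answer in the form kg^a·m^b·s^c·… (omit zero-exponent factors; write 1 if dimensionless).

J = N·m (work = force × distance),
    = kg·m²·s⁻².
So J² = kg²·m⁴·s⁻⁴.
T = Wb/m² (flux density = flux per area),
    = kg·s⁻²·A⁻¹.
Pa = N/m² (pressure = force per area),
    = kg·m⁻¹·s⁻².
So Pa⁻¹ = kg⁻¹·m·s².
Combining: s⁻²·J²·T·Pa⁻¹ = s⁻² · (kg²·m⁴·s⁻⁴) · (kg·s⁻²·A⁻¹) · (kg⁻¹·m·s²) = kg²·m⁵·s⁻⁶·A⁻¹.

kg²·m⁵·s⁻⁶·A⁻¹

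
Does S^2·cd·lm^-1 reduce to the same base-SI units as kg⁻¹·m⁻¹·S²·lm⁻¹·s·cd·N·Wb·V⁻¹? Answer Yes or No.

Left side:
  S = 1/Ω (conductance is reciprocal resistance),
      = kg⁻¹·m⁻²·s³·A².
  So S² = kg⁻²·m⁻⁴·s⁶·A⁴.
  lm = cd·sr = cd (luminous flux; sr is dimensionless).
  So lm⁻¹ = cd⁻¹.
  Combining: S²·cd·lm⁻¹ = (kg⁻²·m⁻⁴·s⁶·A⁴) · cd · cd⁻¹ = kg⁻²·m⁻⁴·s⁶·A⁴.
Right side:
  S = 1/Ω (conductance is reciprocal resistance),
      = kg⁻¹·m⁻²·s³·A².
  So S² = kg⁻²·m⁻⁴·s⁶·A⁴.
  lm = cd·sr = cd (luminous flux; sr is dimensionless).
  So lm⁻¹ = cd⁻¹.
  N = kg·m/s² = kg·m·s⁻² (force = mass × acceleration).
  Wb = V·s (flux: a volt is a weber per second),
      = kg·m²·s⁻²·A⁻¹.
  V = W/A (potential = power per current),
      = kg·m²·s⁻³·A⁻¹.
  So V⁻¹ = kg⁻¹·m⁻²·s³·A.
  Combining: kg⁻¹·m⁻¹·S²·lm⁻¹·s·cd·N·Wb·V⁻¹ = kg⁻¹ · m⁻¹ · (kg⁻²·m⁻⁴·s⁶·A⁴) · cd⁻¹ · s · cd · (kg·m·s⁻²) · (kg·m²·s⁻²·A⁻¹) · (kg⁻¹·m⁻²·s³·A) = kg⁻²·m⁻⁴·s⁶·A⁴.
Both reduce to kg⁻²·m⁻⁴·s⁶·A⁴.

Yes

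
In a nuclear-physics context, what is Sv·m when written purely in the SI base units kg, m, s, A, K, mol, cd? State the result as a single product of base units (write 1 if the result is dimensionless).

m³·s⁻²

Sv = J/kg (equivalent dose = energy per mass),
    = m²·s⁻².
Combining: Sv·m = (m²·s⁻²) · m = m³·s⁻².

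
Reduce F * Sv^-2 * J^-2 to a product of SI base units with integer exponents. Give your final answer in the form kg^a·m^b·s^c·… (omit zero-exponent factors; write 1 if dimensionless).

F = kg⁻¹·m⁻²·s⁴·A².
Sv = m²·s⁻².
So Sv⁻² = m⁻⁴·s⁴.
J = kg·m²·s⁻².
So J⁻² = kg⁻²·m⁻⁴·s⁴.
Combining: F·Sv⁻²·J⁻² = (kg⁻¹·m⁻²·s⁴·A²) · (m⁻⁴·s⁴) · (kg⁻²·m⁻⁴·s⁴) = kg⁻³·m⁻¹⁰·s¹²·A².

kg⁻³·m⁻¹⁰·s¹²·A²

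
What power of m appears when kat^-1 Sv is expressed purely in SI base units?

2

kat = mol/s = s⁻¹·mol (catalytic activity).
So kat⁻¹ = s·mol⁻¹.
Sv = J/kg (equivalent dose = energy per mass),
    = m²·s⁻².
Combining: kat⁻¹·Sv = (s·mol⁻¹) · (m²·s⁻²) = m²·s⁻¹·mol⁻¹.
The exponent of m is 2.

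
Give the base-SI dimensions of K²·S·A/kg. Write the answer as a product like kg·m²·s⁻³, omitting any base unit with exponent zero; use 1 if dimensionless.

S = kg⁻¹·m⁻²·s³·A².
Combining: kg⁻¹·K²·S·A = kg⁻¹ · K² · (kg⁻¹·m⁻²·s³·A²) · A = kg⁻²·m⁻²·s³·A³·K².

kg⁻²·m⁻²·s³·A³·K²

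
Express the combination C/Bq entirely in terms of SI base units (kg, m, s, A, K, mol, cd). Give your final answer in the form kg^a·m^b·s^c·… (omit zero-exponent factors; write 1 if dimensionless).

C = s·A.
Bq = s⁻¹.
So Bq⁻¹ = s.
Combining: C·Bq⁻¹ = (s·A) · s = s²·A.

s²·A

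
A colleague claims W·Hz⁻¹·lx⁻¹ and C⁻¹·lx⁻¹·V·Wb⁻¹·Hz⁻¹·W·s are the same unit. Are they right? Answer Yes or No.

No

Left side:
  W = J/s (power = energy per time),
      = kg·m²·s⁻³.
  Hz = 1/s = s⁻¹ (frequency is cycles per second).
  So Hz⁻¹ = s.
  lx = lm/m² (illuminance = luminous flux per area),
      = m⁻²·cd.
  So lx⁻¹ = m²·cd⁻¹.
  Combining: W·Hz⁻¹·lx⁻¹ = (kg·m²·s⁻³) · s · (m²·cd⁻¹) = kg·m⁴·s⁻²·cd⁻¹.
Right side:
  C = s·A.
  So C⁻¹ = s⁻¹·A⁻¹.
  lx = m⁻²·cd.
  So lx⁻¹ = m²·cd⁻¹.
  V = kg·m²·s⁻³·A⁻¹.
  Wb = kg·m²·s⁻²·A⁻¹.
  So Wb⁻¹ = kg⁻¹·m⁻²·s²·A.
  Hz = s⁻¹.
  So Hz⁻¹ = s.
  W = kg·m²·s⁻³.
  Combining: C⁻¹·lx⁻¹·V·Wb⁻¹·Hz⁻¹·W·s = (s⁻¹·A⁻¹) · (m²·cd⁻¹) · (kg·m²·s⁻³·A⁻¹) · (kg⁻¹·m⁻²·s²·A) · s · (kg·m²·s⁻³) · s = kg·m⁴·s⁻³·A⁻¹·cd⁻¹.
Left is kg·m⁴·s⁻²·cd⁻¹; right is kg·m⁴·s⁻³·A⁻¹·cd⁻¹ — different.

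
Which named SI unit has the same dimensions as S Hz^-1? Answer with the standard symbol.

S = 1/Ω (conductance is reciprocal resistance),
    = kg⁻¹·m⁻²·s³·A².
Hz = 1/s = s⁻¹ (frequency is cycles per second).
So Hz⁻¹ = s.
Combining: S·Hz⁻¹ = (kg⁻¹·m⁻²·s³·A²) · s = kg⁻¹·m⁻²·s⁴·A².
kg⁻¹·m⁻²·s⁴·A² is the base-SI form of the farad.

F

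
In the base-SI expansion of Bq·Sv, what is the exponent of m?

2

Bq = s⁻¹.
Sv = m²·s⁻².
Combining: Bq·Sv = s⁻¹ · (m²·s⁻²) = m²·s⁻³.
The exponent of m is 2.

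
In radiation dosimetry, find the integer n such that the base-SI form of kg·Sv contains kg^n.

Sv = J/kg (equivalent dose = energy per mass),
    = m²·s⁻².
Combining: kg·Sv = kg · (m²·s⁻²) = kg·m²·s⁻².
The exponent of kg is 1.

1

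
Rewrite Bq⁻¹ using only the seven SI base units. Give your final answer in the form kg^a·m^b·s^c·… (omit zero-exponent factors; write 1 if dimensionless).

s

Bq = 1/s = s⁻¹ (activity is decays per second).
So Bq⁻¹ = s.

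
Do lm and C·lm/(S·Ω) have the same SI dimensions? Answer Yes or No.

No

Left side:
  lm = cd·sr = cd (luminous flux; sr is dimensionless).
Right side:
  S = kg⁻¹·m⁻²·s³·A².
  So S⁻¹ = kg·m²·s⁻³·A⁻².
  Ω = kg·m²·s⁻³·A⁻².
  So Ω⁻¹ = kg⁻¹·m⁻²·s³·A².
  C = s·A.
  lm = cd.
  Combining: S⁻¹·Ω⁻¹·C·lm = (kg·m²·s⁻³·A⁻²) · (kg⁻¹·m⁻²·s³·A²) · (s·A) · cd = s·A·cd.
Left is cd; right is s·A·cd — different.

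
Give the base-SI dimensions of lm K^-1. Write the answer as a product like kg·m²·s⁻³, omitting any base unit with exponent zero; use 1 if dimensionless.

K⁻¹·cd

lm = cd.
Combining: lm·K⁻¹ = cd · K⁻¹ = K⁻¹·cd.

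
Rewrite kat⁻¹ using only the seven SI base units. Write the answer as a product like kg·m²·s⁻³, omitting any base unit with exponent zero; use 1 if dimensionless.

s·mol⁻¹

kat = s⁻¹·mol.
So kat⁻¹ = s·mol⁻¹.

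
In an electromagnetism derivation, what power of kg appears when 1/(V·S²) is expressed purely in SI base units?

1

V = kg·m²·s⁻³·A⁻¹.
So V⁻¹ = kg⁻¹·m⁻²·s³·A.
S = kg⁻¹·m⁻²·s³·A².
So S⁻² = kg²·m⁴·s⁻⁶·A⁻⁴.
Combining: V⁻¹·S⁻² = (kg⁻¹·m⁻²·s³·A) · (kg²·m⁴·s⁻⁶·A⁻⁴) = kg·m²·s⁻³·A⁻³.
The exponent of kg is 1.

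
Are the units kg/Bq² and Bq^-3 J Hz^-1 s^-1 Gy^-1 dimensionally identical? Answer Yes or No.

No

Left side:
  Bq = 1/s = s⁻¹ (activity is decays per second).
  So Bq⁻² = s².
  Combining: Bq⁻²·kg = s² · kg = kg·s².
Right side:
  Bq = s⁻¹.
  So Bq⁻³ = s³.
  J = kg·m²·s⁻².
  Hz = s⁻¹.
  So Hz⁻¹ = s.
  Gy = m²·s⁻².
  So Gy⁻¹ = m⁻²·s².
  Combining: Bq⁻³·J·Hz⁻¹·s⁻¹·Gy⁻¹ = s³ · (kg·m²·s⁻²) · s · s⁻¹ · (m⁻²·s²) = kg·s³.
Left is kg·s²; right is kg·s³ — different.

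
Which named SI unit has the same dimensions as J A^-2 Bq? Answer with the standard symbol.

J = kg·m²·s⁻².
Bq = s⁻¹.
Combining: J·A⁻²·Bq = (kg·m²·s⁻²) · A⁻² · s⁻¹ = kg·m²·s⁻³·A⁻².
kg·m²·s⁻³·A⁻² is the base-SI form of the ohm.

Ω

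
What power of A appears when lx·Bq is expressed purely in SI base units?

0

lx = lm/m² (illuminance = luminous flux per area),
    = m⁻²·cd.
Bq = 1/s = s⁻¹ (activity is decays per second).
Combining: lx·Bq = (m⁻²·cd) · s⁻¹ = m⁻²·s⁻¹·cd.
The exponent of A is 0.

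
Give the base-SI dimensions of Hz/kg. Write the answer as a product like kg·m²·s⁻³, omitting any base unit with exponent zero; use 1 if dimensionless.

Hz = 1/s = s⁻¹ (frequency is cycles per second).
Combining: kg⁻¹·Hz = kg⁻¹ · s⁻¹ = kg⁻¹·s⁻¹.

kg⁻¹·s⁻¹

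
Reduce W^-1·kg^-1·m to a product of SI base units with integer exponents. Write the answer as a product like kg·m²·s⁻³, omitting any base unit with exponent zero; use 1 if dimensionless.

kg⁻²·m⁻¹·s³

W = kg·m²·s⁻³.
So W⁻¹ = kg⁻¹·m⁻²·s³.
Combining: W⁻¹·kg⁻¹·m = (kg⁻¹·m⁻²·s³) · kg⁻¹ · m = kg⁻²·m⁻¹·s³.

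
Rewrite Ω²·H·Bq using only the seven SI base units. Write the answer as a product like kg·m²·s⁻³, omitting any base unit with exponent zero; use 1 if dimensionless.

kg³·m⁶·s⁻⁹·A⁻⁶

Ω = V/A (resistance = voltage per current),
    = kg·m²·s⁻³·A⁻².
So Ω² = kg²·m⁴·s⁻⁶·A⁻⁴.
H = Wb/A (inductance = flux per current),
    = kg·m²·s⁻²·A⁻².
Bq = 1/s = s⁻¹ (activity is decays per second).
Combining: Ω²·H·Bq = (kg²·m⁴·s⁻⁶·A⁻⁴) · (kg·m²·s⁻²·A⁻²) · s⁻¹ = kg³·m⁶·s⁻⁹·A⁻⁶.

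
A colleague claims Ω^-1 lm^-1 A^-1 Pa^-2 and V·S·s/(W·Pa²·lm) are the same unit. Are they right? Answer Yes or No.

Left side:
  Ω = V/A (resistance = voltage per current),
      = kg·m²·s⁻³·A⁻².
  So Ω⁻¹ = kg⁻¹·m⁻²·s³·A².
  lm = cd·sr = cd (luminous flux; sr is dimensionless).
  So lm⁻¹ = cd⁻¹.
  Pa = N/m² (pressure = force per area),
      = kg·m⁻¹·s⁻².
  So Pa⁻² = kg⁻²·m²·s⁴.
  Combining: Ω⁻¹·lm⁻¹·A⁻¹·Pa⁻² = (kg⁻¹·m⁻²·s³·A²) · cd⁻¹ · A⁻¹ · (kg⁻²·m²·s⁴) = kg⁻³·s⁷·A·cd⁻¹.
Right side:
  W = J/s (power = energy per time),
      = kg·m²·s⁻³.
  So W⁻¹ = kg⁻¹·m⁻²·s³.
  Pa = N/m² (pressure = force per area),
      = kg·m⁻¹·s⁻².
  So Pa⁻² = kg⁻²·m²·s⁴.
  V = W/A (potential = power per current),
      = kg·m²·s⁻³·A⁻¹.
  S = 1/Ω (conductance is reciprocal resistance),
      = kg⁻¹·m⁻²·s³·A².
  lm = cd·sr = cd (luminous flux; sr is dimensionless).
  So lm⁻¹ = cd⁻¹.
  Combining: W⁻¹·Pa⁻²·V·S·s·lm⁻¹ = (kg⁻¹·m⁻²·s³) · (kg⁻²·m²·s⁴) · (kg·m²·s⁻³·A⁻¹) · (kg⁻¹·m⁻²·s³·A²) · s · cd⁻¹ = kg⁻³·s⁸·A·cd⁻¹.
Left is kg⁻³·s⁷·A·cd⁻¹; right is kg⁻³·s⁸·A·cd⁻¹ — different.

No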